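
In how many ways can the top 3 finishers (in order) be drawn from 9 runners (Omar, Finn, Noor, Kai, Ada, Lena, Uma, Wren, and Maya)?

There are 9 choices for 1st place, 8 for 2nd, and 7 for 3rd.
That gives 9 × 8 × 7 = 504.

504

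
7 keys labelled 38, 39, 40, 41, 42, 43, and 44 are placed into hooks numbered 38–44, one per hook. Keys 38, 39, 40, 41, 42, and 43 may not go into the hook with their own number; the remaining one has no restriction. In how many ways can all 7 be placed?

2119

Let Aᵢ (for 38 ≤ i ≤ 43) be the placements that put key i in its forbidden hook. Any j of these fix j positions, leaving (7−j)! ways to fill the rest, and there are C(6,j) ways to pick which j.
By inclusion–exclusion, the number of valid placements is Σ_{j=0}^{6} (−1)^j C(6,j)·(7−j)!.
Computing: 5040 − 4320 + 1800 − 480 + 90 − 12 + 1 = 2119.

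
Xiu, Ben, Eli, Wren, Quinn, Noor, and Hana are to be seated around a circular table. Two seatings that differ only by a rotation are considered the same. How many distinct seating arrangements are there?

720

Around a circle, 7 distinct people have 7!/7 = (6)! = 720 rotationally distinct seatings.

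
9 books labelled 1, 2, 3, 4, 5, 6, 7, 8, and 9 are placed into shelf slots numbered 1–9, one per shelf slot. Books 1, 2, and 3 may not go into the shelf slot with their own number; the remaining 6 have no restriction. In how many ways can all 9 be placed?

Let Aᵢ (for i ∈ {1, 2, 3}) be the placements that put book i in its forbidden shelf slot. Any j of these fix j positions, leaving (9−j)! ways to fill the rest, and there are C(3,j) ways to pick which j.
By inclusion–exclusion, the number of valid placements is Σ_{j=0}^{3} (−1)^j C(3,j)·(9−j)!.
Computing: 362880 − 120960 + 15120 − 720 = 256320.

256320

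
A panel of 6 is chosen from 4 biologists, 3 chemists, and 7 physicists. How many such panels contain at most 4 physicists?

2849

Split by how many physicists are chosen (0 through 4).
Sum: C(7,0)·C(7,6) + C(7,1)·C(7,5) + C(7,2)·C(7,4) + C(7,3)·C(7,3) + C(7,4)·C(7,2) = 7 + 147 + 735 + 1225 + 735 = 2849.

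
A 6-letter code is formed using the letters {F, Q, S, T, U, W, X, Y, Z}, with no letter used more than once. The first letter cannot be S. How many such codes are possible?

53760

The first letter has 9−1 = 8 choices (anything except S).
The remaining 5 letters are filled from the other 8 symbols without repetition: 8 × 7 × 6 × 5 × 4 = 6720.
Total: 8 × 6720 = 53760.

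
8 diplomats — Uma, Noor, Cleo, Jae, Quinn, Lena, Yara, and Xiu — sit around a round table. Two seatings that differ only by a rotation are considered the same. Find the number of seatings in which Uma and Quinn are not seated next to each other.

Without the restriction there are (7)! = 5040 seatings.
Those with Uma next to Quinn: fuse the pair into one unit and seat 7 units around a circle — 2·(6)! = 1440.
Subtracting, 5040 − 1440 = 3600.

3600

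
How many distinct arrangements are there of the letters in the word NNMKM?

30

NNMKM has 5 letters with M appearing twice and N appearing twice.
So there are 5! / (2!·2!) = 30 distinguishable arrangements.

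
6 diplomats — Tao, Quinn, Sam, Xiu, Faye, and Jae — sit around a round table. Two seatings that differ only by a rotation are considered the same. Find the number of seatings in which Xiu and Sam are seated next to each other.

48

Treat {Xiu, Sam} as one unit (2 internal orders) and seat the resulting 5 units around the table: (4)! circular arrangements.
So 2 × (4)! = 2 × 24 = 48.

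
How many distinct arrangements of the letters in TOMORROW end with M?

420

Fix M in the last position and arrange the remaining 7 letters.
Those 7 letters have O appearing 3 times and R appearing twice, giving (7)!/(3!·2!) = 420.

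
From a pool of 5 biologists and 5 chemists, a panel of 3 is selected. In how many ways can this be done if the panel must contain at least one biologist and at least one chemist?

100

Unrestricted: C(10,3) = 120 ways to pick any 3 of the 10.
Subtract selections that omit an entire group: no biologists → C(5,3) = 10; no chemists → C(5,3) = 10.
Both groups omitted at once is impossible, so 120 − 20 = 100.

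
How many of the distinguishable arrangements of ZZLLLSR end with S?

60

With the last slot taken by S, it remains to arrange the other 6 letters (ZZLLLR).
Those 6 letters have L appearing 3 times and Z appearing twice, giving (6)!/(3!·2!) = 60.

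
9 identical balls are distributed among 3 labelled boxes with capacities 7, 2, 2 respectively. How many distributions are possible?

Ignoring the caps, the number of non-negative solutions to x_1+…+x_3 = 9 is C(11,2) = 55.
Subtract solutions that violate a single cap (substitute x_i' = x_i − (cap_i+1)): x_1 ≥ 8 gives C(3,2) = 3; x_2 ≥ 3 gives C(8,2) = 28; x_3 ≥ 3 gives C(8,2) = 28. Together 59.
Add back pairs where two caps are both exceeded: 0 + 0 + 10 = 10.
By inclusion–exclusion the count is 55 − 59 + 10 = 6.

6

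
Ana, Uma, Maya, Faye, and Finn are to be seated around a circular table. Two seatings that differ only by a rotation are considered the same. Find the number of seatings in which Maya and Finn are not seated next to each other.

Without the restriction there are (4)! = 24 seatings.
Those with Maya next to Finn: fuse the pair into one unit and seat 4 units around a circle — 2·(3)! = 12.
Subtracting, 24 − 12 = 12.

12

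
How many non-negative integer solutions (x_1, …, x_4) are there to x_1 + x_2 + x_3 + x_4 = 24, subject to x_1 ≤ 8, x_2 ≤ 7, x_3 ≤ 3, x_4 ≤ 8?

Without the upper bounds there are C(27,3) = 2925 ways to split 24 among 4 variables.
Subtract solutions that violate a single cap (substitute x_i' = x_i − (cap_i+1)): x_1 ≥ 9 gives C(18,3) = 816; x_2 ≥ 8 gives C(19,3) = 969; x_3 ≥ 4 gives C(23,3) = 1771; x_4 ≥ 9 gives C(18,3) = 816. Together 4372.
Add back pairs where two caps are both exceeded: 120 + 364 + 84 + 455 + 120 + 364 = 1507.
Subtract triples: 20 + 0 + 10 + 20 = 50.
By inclusion–exclusion the count is 2925 − 4372 + 1507 − 50 = 10.

10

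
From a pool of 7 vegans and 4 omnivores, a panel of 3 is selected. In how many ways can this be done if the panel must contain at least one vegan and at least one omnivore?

Total 3-person selections from all 11: C(11,3) = 165.
Selections missing a whole group: no vegans → C(4,3) = 4; no omnivores → C(7,3) = 35.
Both groups omitted at once is impossible, so 165 − 39 = 126.

126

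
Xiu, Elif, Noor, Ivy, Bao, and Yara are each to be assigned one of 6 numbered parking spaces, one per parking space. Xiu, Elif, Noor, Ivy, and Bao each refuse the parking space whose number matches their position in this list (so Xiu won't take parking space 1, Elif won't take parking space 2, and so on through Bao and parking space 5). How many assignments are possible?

Let Aᵢ (for 1 ≤ i ≤ 5) be the placements that put person i in their forbidden parking space. Any j of these fix j positions, leaving (6−j)! ways to fill the rest, and there are C(5,j) ways to pick which j.
By inclusion–exclusion, the number of valid placements is Σ_{j=0}^{5} (−1)^j C(5,j)·(6−j)!.
Computing: 720 − 600 + 240 − 60 + 10 − 1 = 309.

309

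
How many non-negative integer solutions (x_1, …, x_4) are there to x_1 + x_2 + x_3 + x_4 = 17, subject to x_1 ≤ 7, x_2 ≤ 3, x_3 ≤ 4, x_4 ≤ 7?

34

By stars and bars, unrestricted non-negative solutions to x_1+…+x_4 = 17 number C(17+3,3) = 1140.
Subtract solutions that violate a single cap (substitute x_i' = x_i − (cap_i+1)): x_1 ≥ 8 gives C(12,3) = 220; x_2 ≥ 4 gives C(16,3) = 560; x_3 ≥ 5 gives C(15,3) = 455; x_4 ≥ 8 gives C(12,3) = 220. Together 1455.
Add back pairs where two caps are both exceeded: 56 + 35 + 4 + 165 + 56 + 35 = 351.
Subtract triples: 1 + 0 + 0 + 1 = 2.
By inclusion–exclusion the count is 1140 − 1455 + 351 − 2 = 34.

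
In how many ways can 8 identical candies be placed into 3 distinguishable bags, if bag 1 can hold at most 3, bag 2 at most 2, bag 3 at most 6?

Without the upper bounds there are C(10,2) = 45 ways to split 8 among 3 bags.
Subtract solutions that violate a single cap (substitute x_i' = x_i − (cap_i+1)): x_1 ≥ 4 gives C(6,2) = 15; x_2 ≥ 3 gives C(7,2) = 21; x_3 ≥ 7 gives C(3,2) = 3. Together 39.
Add back pairs where two caps are both exceeded: 3 + 0 + 0 = 3.
By inclusion–exclusion the count is 45 − 39 + 3 = 9.

9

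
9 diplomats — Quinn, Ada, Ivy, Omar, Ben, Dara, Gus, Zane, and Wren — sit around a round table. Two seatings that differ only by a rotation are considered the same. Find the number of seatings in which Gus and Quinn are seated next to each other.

Glue Gus and Quinn into a block (2 internal orders). Seating 8 units around a circle gives (7)! arrangements.
So 2 × (7)! = 2 × 5040 = 10080.

10080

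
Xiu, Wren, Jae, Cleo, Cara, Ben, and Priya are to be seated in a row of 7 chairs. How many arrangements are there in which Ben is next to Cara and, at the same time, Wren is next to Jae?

480

Treat {Ben,Cara} as one block (2 orders) and {Wren,Jae} as another (2 orders).
That leaves 5 units to arrange: 2 × 2 × 5! = 4 × 120 = 480.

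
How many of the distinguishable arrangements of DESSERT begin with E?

360

Fix E in the first position and arrange the remaining 6 letters.
Those 6 letters have S appearing twice, giving (6)!/(2!) = 360.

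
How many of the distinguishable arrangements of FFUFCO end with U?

With the last slot taken by U, it remains to arrange the other 5 letters (FFFCO).
Those 5 letters have F appearing 3 times, giving (5)!/(3!) = 20.

20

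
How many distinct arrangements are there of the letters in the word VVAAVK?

60

The 6 letters of VVAAVK have repeats: A appearing twice and V appearing 3 times.
So there are 6! / (3!·2!) = 60 distinguishable arrangements.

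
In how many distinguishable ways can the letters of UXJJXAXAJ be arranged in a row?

UXJJXAXAJ has 9 letters with A appearing twice, J appearing 3 times, and X appearing 3 times.
So there are 9! / (3!·3!·2!) = 5040 distinguishable arrangements.

5040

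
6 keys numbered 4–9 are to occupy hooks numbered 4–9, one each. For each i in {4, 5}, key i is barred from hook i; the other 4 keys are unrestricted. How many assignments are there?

504

Let Aᵢ (for i ∈ {4, 5}) be the placements that put key i in its forbidden hook. Any j of these fix j positions, leaving (6−j)! ways to fill the rest, and there are C(2,j) ways to pick which j.
By inclusion–exclusion, the number of valid placements is Σ_{j=0}^{2} (−1)^j C(2,j)·(6−j)!.
Computing: 720 − 240 + 24 = 504.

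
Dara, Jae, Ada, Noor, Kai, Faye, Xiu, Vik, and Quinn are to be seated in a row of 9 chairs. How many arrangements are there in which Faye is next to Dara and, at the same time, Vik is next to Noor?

Treat {Faye,Dara} as one block (2 orders) and {Vik,Noor} as another (2 orders).
That leaves 7 units to arrange: 2 × 2 × 7! = 4 × 5040 = 20160.

20160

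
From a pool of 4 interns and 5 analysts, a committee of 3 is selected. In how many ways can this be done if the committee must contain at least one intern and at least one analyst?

70

With no constraint there are C(9,3) = 84 possible selections.
Subtract selections that omit an entire group: no interns → C(5,3) = 10; no analysts → C(4,3) = 4.
Both groups omitted at once is impossible, so 84 − 14 = 70.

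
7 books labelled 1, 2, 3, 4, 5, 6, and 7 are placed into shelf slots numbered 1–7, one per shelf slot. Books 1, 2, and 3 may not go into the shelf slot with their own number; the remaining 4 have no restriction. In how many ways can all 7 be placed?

Let Aᵢ (for i ∈ {1, 2, 3}) be the placements that put book i in its forbidden shelf slot. Any j of these fix j positions, leaving (7−j)! ways to fill the rest, and there are C(3,j) ways to pick which j.
By inclusion–exclusion, the number of valid placements is Σ_{j=0}^{3} (−1)^j C(3,j)·(7−j)!.
Computing: 5040 − 2160 + 360 − 24 = 3216.

3216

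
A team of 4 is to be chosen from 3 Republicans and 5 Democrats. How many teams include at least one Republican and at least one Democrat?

65

Total 4-person selections from all 8: C(8,4) = 70.
Selections missing a whole group: no Republicans → C(5,4) = 5; no Democrats → C(3,4) = 0.
Both groups omitted at once is impossible, so 70 − 5 = 65.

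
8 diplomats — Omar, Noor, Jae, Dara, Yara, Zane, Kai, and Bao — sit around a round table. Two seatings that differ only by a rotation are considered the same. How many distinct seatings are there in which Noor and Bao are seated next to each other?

Glue Noor and Bao into a block (2 internal orders). Seating 7 units around a circle gives (6)! arrangements.
So 2 × (6)! = 2 × 720 = 1440.

1440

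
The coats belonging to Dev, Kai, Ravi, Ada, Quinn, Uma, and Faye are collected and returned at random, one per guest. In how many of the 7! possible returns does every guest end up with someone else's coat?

1854

Count assignments avoiding every fixed point. For any j of the 7 guests fixed to their own coat, the other 7−j can be arranged in (7−j)! ways.
By inclusion–exclusion this is Σ_{j=0}^{7} (−1)^j C(7,j)·(7−j)!.
Computing: 5040 − 5040 + 2520 − 840 + 210 − 42 + 7 − 1 = 1854.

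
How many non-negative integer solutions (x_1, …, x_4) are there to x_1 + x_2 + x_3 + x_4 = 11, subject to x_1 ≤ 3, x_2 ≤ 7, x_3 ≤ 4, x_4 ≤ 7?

130

Ignoring the caps, the number of non-negative solutions to x_1+…+x_4 = 11 is C(14,3) = 364.
Subtract solutions that violate a single cap (substitute x_i' = x_i − (cap_i+1)): x_1 ≥ 4 gives C(10,3) = 120; x_2 ≥ 8 gives C(6,3) = 20; x_3 ≥ 5 gives C(9,3) = 84; x_4 ≥ 8 gives C(6,3) = 20. Together 244.
Add back pairs where two caps are both exceeded: 0 + 10 + 0 + 0 + 0 + 0 = 10.
By inclusion–exclusion the count is 364 − 244 + 10 = 130.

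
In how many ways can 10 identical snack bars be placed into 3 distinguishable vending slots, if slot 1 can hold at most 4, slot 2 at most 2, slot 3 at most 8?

Without the upper bounds there are C(12,2) = 66 ways to split 10 among 3 vending slots.
Subtract solutions that violate a single cap (substitute x_i' = x_i − (cap_i+1)): x_1 ≥ 5 gives C(7,2) = 21; x_2 ≥ 3 gives C(9,2) = 36; x_3 ≥ 9 gives C(3,2) = 3. Together 60.
Add back pairs where two caps are both exceeded: 6 + 0 + 0 = 6.
By inclusion–exclusion the count is 66 − 60 + 6 = 12.

12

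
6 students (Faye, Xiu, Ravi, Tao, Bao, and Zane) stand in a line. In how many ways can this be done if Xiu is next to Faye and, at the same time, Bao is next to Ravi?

Treat {Xiu,Faye} as one block (2 orders) and {Bao,Ravi} as another (2 orders).
That leaves 4 units to arrange: 2 × 2 × 4! = 4 × 24 = 96.

96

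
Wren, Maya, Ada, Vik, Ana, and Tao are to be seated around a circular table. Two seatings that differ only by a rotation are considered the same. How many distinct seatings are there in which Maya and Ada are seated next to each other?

48

Treat {Maya, Ada} as one unit (2 internal orders) and seat the resulting 5 units around the table: (4)! circular arrangements.
So 2 × (4)! = 2 × 24 = 48.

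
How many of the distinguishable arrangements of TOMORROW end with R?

With the last slot taken by R, it remains to arrange the other 7 letters (TOMOROW).
Those 7 letters have O appearing 3 times, giving (7)!/(3!) = 840.

840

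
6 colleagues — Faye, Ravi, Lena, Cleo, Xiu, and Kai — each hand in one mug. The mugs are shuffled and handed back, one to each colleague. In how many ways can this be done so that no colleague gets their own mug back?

265

Let Aᵢ be the assignments in which colleague i gets their own mug. We want the size of the complement of A₁∪…∪A_6.
By inclusion–exclusion this is Σ_{j=0}^{6} (−1)^j C(6,j)·(6−j)!.
Computing: 720 − 720 + 360 − 120 + 30 − 6 + 1 = 265.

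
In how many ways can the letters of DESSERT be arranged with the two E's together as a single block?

Treat the 2 copies of E as a single block. The multiset to arrange is then {EE, D, R, S, S, T}, 6 items in all.
That gives (6)!/(2!) = 360 arrangements.

360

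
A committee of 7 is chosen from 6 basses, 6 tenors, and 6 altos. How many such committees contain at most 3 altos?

Split by how many altos are chosen (0 through 3).
Sum: C(6,0)·C(12,7) + C(6,1)·C(12,6) + C(6,2)·C(12,5) + C(6,3)·C(12,4) = 792 + 5544 + 11880 + 9900 = 28116.

28116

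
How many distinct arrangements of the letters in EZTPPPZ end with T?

Fix T in the last position and arrange the remaining 6 letters.
Those 6 letters have P appearing 3 times and Z appearing twice, giving (6)!/(3!·2!) = 60.

60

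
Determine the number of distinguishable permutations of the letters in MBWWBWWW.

168

MBWWBWWW has 8 letters with B appearing twice and W appearing 5 times.
The number of distinct arrangements is 8!/(5!·2!) = 40320/240 = 168.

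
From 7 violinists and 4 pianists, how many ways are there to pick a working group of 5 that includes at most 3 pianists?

455

Split by how many pianists are chosen (0 through 3).
Sum: C(4,0)·C(7,5) + C(4,1)·C(7,4) + C(4,2)·C(7,3) + C(4,3)·C(7,2) = 21 + 140 + 210 + 84 = 455.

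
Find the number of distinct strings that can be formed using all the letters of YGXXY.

The 5 letters of YGXXY have repeats: X appearing twice and Y appearing twice.
The number of distinct arrangements is 5!/(2!·2!) = 120/4 = 30.

30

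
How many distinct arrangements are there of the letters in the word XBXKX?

Letter multiplicities in XBXKX: B×1, K×1, X×3.
So there are 5! / (3!) = 20 distinguishable arrangements.

20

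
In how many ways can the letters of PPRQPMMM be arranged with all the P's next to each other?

120

Treat the 3 copies of P as a single block. The multiset to arrange is then {PPP, M, M, M, Q, R}, 6 items in all.
That gives (6)!/(3!) = 120 arrangements.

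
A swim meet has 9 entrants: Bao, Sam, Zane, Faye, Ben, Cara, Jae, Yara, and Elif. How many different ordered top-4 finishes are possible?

There are 9 choices for 1st place, 8 for 2nd, and so on down to 6 for position 4.
That gives 9 × 8 × 7 × 6 = 3024.

3024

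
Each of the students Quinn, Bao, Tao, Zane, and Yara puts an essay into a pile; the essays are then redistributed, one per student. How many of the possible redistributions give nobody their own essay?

44

This is the derangement count D_5: permutations of 5 items with no fixed point.
By inclusion–exclusion this is Σ_{j=0}^{5} (−1)^j C(5,j)·(5−j)!.
Computing: 120 − 120 + 60 − 20 + 5 − 1 = 44.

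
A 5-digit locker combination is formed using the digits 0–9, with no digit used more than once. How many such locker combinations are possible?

30240

Choose and order 5 of the 10 symbols: the first digit has 10 options, the next 9, and so on down to 6.
10 × 9 × 8 × 7 × 6 = 30240.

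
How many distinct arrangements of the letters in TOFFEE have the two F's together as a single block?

60

Treat the 2 copies of F as a single block. The multiset to arrange is then {FF, E, E, O, T}, 5 items in all.
That gives (5)!/(2!) = 60 arrangements.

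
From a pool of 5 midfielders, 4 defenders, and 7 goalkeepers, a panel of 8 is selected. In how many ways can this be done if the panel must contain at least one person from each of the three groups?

Unrestricted: C(16,8) = 12870 ways to pick any 8 of the 16.
Selections missing a whole group: no midfielders → C(11,8) = 165; no defenders → C(12,8) = 495; no goalkeepers → C(9,8) = 9.
Add back selections omitting two groups (i.e. drawn from a single group): C(5,8) + C(4,8) + C(7,8) = 0.
By inclusion–exclusion: 12870 − 669 + 0 = 12201.

12201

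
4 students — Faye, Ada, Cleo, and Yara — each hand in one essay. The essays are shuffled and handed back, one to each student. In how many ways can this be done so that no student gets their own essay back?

9

Let Aᵢ be the assignments in which student i gets their own essay. We want the size of the complement of A₁∪…∪A_4.
By inclusion–exclusion this is Σ_{j=0}^{4} (−1)^j C(4,j)·(4−j)!.
Computing: 24 − 24 + 12 − 4 + 1 = 9.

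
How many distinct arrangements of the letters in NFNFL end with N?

12

Fix N in the last position and arrange the remaining 4 letters.
Those 4 letters have F appearing twice, giving (4)!/(2!) = 12.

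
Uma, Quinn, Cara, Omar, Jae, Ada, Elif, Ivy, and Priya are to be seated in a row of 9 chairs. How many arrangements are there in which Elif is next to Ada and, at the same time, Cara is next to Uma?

20160

Treat {Elif,Ada} as one block (2 orders) and {Cara,Uma} as another (2 orders).
That leaves 7 units to arrange: 2 × 2 × 7! = 4 × 5040 = 20160.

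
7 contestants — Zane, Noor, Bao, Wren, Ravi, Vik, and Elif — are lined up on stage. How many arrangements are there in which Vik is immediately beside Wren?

1440

Place the 5 others and the Vik-Wren pair as 6 objects in a line; the pair has 2 internal arrangements.
That gives 2 × 6! = 2 × 720 = 1440.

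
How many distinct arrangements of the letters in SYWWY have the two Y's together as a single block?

12

Treat the 2 copies of Y as a single block. The multiset to arrange is then {YY, S, W, W}, 4 items in all.
That gives (4)!/(2!) = 12 arrangements.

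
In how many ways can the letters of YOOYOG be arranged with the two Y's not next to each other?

Total arrangements of YOOYOG: 6!/(3!·2!) = 60.
Arrangements with the Y's together: treat YY as one letter, giving (5)!/(3!) = 20.
Hence 60 − 20 = 40.

40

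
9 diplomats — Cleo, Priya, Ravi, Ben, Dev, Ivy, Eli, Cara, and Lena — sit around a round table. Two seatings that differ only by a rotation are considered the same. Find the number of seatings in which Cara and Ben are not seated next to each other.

30240

Without the restriction there are (8)! = 40320 seatings.
Seatings with Cara beside Ben: treat them as a block with 2 internal orders, giving 2 × (7)! = 10080.
Subtracting, 40320 − 10080 = 30240.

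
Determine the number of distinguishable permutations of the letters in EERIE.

EERIE has 5 letters with E appearing 3 times.
Dividing 5! = 120 by 3! = 6 for the repeated letters gives 20.

20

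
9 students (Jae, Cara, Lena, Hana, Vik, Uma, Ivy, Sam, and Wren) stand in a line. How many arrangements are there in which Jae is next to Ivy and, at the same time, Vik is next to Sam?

Treat {Jae,Ivy} as one block (2 orders) and {Vik,Sam} as another (2 orders).
That leaves 7 units to arrange: 2 × 2 × 7! = 4 × 5040 = 20160.

20160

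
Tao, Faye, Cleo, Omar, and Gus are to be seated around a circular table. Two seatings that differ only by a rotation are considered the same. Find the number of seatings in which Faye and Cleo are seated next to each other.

Glue Faye and Cleo into a block (2 internal orders). Seating 4 units around a circle gives (3)! arrangements.
So 2 × (3)! = 2 × 6 = 12.

12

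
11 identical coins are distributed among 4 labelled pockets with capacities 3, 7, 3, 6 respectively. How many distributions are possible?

91

By stars and bars, unrestricted non-negative solutions to x_1+…+x_4 = 11 number C(11+3,3) = 364.
Subtract solutions that violate a single cap (substitute x_i' = x_i − (cap_i+1)): x_1 ≥ 4 gives C(10,3) = 120; x_2 ≥ 8 gives C(6,3) = 20; x_3 ≥ 4 gives C(10,3) = 120; x_4 ≥ 7 gives C(7,3) = 35. Together 295.
Add back pairs where two caps are both exceeded: 0 + 20 + 1 + 0 + 0 + 1 = 22.
By inclusion–exclusion the count is 364 − 295 + 22 = 91.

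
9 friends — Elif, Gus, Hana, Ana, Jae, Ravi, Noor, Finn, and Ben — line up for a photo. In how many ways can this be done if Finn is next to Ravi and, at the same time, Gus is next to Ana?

Treat {Finn,Ravi} as one block (2 orders) and {Gus,Ana} as another (2 orders).
That leaves 7 units to arrange: 2 × 2 × 7! = 4 × 5040 = 20160.

20160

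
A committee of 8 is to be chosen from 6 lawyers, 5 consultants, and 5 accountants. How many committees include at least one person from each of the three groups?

With no constraint there are C(16,8) = 12870 possible selections.
Selections missing a whole group: no lawyers → C(10,8) = 45; no consultants → C(11,8) = 165; no accountants → C(11,8) = 165.
Add back selections omitting two groups (i.e. drawn from a single group): C(6,8) + C(5,8) + C(5,8) = 0.
By inclusion–exclusion: 12870 − 375 + 0 = 12495.

12495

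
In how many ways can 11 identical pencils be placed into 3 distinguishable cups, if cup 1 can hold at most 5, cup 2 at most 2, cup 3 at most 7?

9

Without the upper bounds there are C(13,2) = 78 ways to split 11 among 3 cups.
Subtract solutions that violate a single cap (substitute x_i' = x_i − (cap_i+1)): x_1 ≥ 6 gives C(7,2) = 21; x_2 ≥ 3 gives C(10,2) = 45; x_3 ≥ 8 gives C(5,2) = 10. Together 76.
Add back pairs where two caps are both exceeded: 6 + 0 + 1 = 7.
By inclusion–exclusion the count is 78 − 76 + 7 = 9.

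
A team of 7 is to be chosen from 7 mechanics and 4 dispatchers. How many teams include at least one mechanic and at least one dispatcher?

329

Unrestricted: C(11,7) = 330 ways to pick any 7 of the 11.
Subtract selections that omit an entire group: no mechanics → C(4,7) = 0; no dispatchers → C(7,7) = 1.
Both groups omitted at once is impossible, so 330 − 1 = 329.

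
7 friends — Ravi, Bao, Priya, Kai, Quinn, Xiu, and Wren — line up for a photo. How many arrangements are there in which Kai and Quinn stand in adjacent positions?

1440

Treat {Kai, Quinn} as a single unit. There are 6 units to order, and the pair itself can be ordered 2 ways.
So the count is 2·(6)! = 1440.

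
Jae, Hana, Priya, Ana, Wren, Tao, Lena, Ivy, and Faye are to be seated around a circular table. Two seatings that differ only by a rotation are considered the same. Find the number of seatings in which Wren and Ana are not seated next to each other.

30240

All circular seatings of 9 people number (8)! = 40320.
Seatings with Wren beside Ana: treat them as a block with 2 internal orders, giving 2 × (7)! = 10080.
Subtracting, 40320 − 10080 = 30240.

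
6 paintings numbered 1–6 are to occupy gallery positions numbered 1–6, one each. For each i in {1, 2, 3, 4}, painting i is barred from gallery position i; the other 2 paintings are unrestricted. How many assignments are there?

362

Let Aᵢ (for 1 ≤ i ≤ 4) be the placements that put painting i in its forbidden gallery position. Any j of these fix j positions, leaving (6−j)! ways to fill the rest, and there are C(4,j) ways to pick which j.
By inclusion–exclusion, the number of valid placements is Σ_{j=0}^{4} (−1)^j C(4,j)·(6−j)!.
Computing: 720 − 480 + 144 − 24 + 2 = 362.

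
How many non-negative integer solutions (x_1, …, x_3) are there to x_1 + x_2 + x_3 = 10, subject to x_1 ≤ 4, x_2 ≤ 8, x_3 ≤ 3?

17

By stars and bars, unrestricted non-negative solutions to x_1+…+x_3 = 10 number C(10+2,2) = 66.
Subtract solutions that violate a single cap (substitute x_i' = x_i − (cap_i+1)): x_1 ≥ 5 gives C(7,2) = 21; x_2 ≥ 9 gives C(3,2) = 3; x_3 ≥ 4 gives C(8,2) = 28. Together 52.
Add back pairs where two caps are both exceeded: 0 + 3 + 0 = 3.
By inclusion–exclusion the count is 66 − 52 + 3 = 17.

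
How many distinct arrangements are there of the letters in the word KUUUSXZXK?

Letter multiplicities in KUUUSXZXK: K×2, S×1, U×3, X×2, Z×1.
Dividing 9! = 362880 by 3!·2!·2! = 24 for the repeated letters gives 15120.

15120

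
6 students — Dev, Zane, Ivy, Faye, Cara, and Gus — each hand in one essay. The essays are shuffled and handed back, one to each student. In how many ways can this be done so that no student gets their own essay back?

Let Aᵢ be the assignments in which student i gets their own essay. We want the size of the complement of A₁∪…∪A_6.
By inclusion–exclusion this is Σ_{j=0}^{6} (−1)^j C(6,j)·(6−j)!.
Computing: 720 − 720 + 360 − 120 + 30 − 6 + 1 = 265.

265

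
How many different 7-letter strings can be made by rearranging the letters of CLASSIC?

1260

CLASSIC has 7 letters with C appearing twice and S appearing twice.
So there are 7! / (2!·2!) = 1260 distinguishable arrangements.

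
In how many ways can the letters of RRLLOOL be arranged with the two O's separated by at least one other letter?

Total arrangements of RRLLOOL: 7!/(3!·2!·2!) = 210.
If the two O's are adjacent, glue them into one block, leaving 6 items to arrange: (6)!/(3!·2!) = 60 ways.
Subtracting, 210 − 60 = 150 arrangements keep the O's apart.

150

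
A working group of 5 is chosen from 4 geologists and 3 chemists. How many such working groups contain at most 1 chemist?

3

Split by how many chemists are chosen (0 through 1).
Sum: C(3,0)·C(4,5) + C(3,1)·C(4,4) = 0 + 3 = 3.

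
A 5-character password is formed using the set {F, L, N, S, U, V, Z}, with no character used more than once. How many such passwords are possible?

With no repetition, fill the 5 characters in order: 7 choices, then 6, down to 3.
That product is 7 × 6 × 5 × 4 × 3 = 2520.

2520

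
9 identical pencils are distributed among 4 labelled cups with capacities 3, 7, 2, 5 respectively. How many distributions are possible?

67

Without the upper bounds there are C(12,3) = 220 ways to split 9 among 4 cups.
Subtract solutions that violate a single cap (substitute x_i' = x_i − (cap_i+1)): x_1 ≥ 4 gives C(8,3) = 56; x_2 ≥ 8 gives C(4,3) = 4; x_3 ≥ 3 gives C(9,3) = 84; x_4 ≥ 6 gives C(6,3) = 20. Together 164.
Add back pairs where two caps are both exceeded: 0 + 10 + 0 + 0 + 0 + 1 = 11.
By inclusion–exclusion the count is 220 − 164 + 11 = 67.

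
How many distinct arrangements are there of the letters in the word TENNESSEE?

3780

The 9 letters of TENNESSEE have repeats: E appearing 4 times, N appearing twice, and S appearing twice.
Dividing 9! = 362880 by 4!·2!·2! = 96 for the repeated letters gives 3780.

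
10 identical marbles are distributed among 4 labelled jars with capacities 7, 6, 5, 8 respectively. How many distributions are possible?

Without the upper bounds there are C(13,3) = 286 ways to split 10 among 4 jars.
Subtract solutions that violate a single cap (substitute x_i' = x_i − (cap_i+1)): x_1 ≥ 8 gives C(5,3) = 10; x_2 ≥ 7 gives C(6,3) = 20; x_3 ≥ 6 gives C(7,3) = 35; x_4 ≥ 9 gives C(4,3) = 4. Together 69.
No two caps can be exceeded simultaneously, so the pair terms are all 0.
By inclusion–exclusion the count is 286 − 69 + 0 = 217.

217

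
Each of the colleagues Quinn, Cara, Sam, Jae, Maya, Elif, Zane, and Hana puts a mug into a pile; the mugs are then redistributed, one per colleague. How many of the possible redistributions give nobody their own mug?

This is the derangement count D_8: permutations of 8 items with no fixed point.
By inclusion–exclusion this is Σ_{j=0}^{8} (−1)^j C(8,j)·(8−j)!.
Computing: 40320 − 40320 + 20160 − 6720 + 1680 − 336 + 56 − 8 + 1 = 14833.

14833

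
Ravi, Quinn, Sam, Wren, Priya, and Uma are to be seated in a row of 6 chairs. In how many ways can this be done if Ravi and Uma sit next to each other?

240

Place the 4 others and the Ravi-Uma pair as 5 objects in a line; the pair has 2 internal arrangements.
That gives 2 × 5! = 2 × 120 = 240.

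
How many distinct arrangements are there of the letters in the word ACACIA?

60

Letter multiplicities in ACACIA: A×3, C×2, I×1.
The number of distinct arrangements is 6!/(3!·2!) = 720/12 = 60.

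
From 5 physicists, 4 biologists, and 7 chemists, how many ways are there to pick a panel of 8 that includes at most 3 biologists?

Split by how many biologists are chosen (0 through 3).
Sum: C(4,0)·C(12,8) + C(4,1)·C(12,7) + C(4,2)·C(12,6) + C(4,3)·C(12,5) = 495 + 3168 + 5544 + 3168 = 12375.

12375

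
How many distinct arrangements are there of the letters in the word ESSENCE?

420

ESSENCE has 7 letters with E appearing 3 times and S appearing twice.
So there are 7! / (3!·2!) = 420 distinguishable arrangements.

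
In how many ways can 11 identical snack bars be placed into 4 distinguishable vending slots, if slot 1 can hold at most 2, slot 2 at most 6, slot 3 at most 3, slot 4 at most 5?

By stars and bars, unrestricted non-negative solutions to x_1+…+x_4 = 11 number C(11+3,3) = 364.
Subtract solutions that violate a single cap (substitute x_i' = x_i − (cap_i+1)): x_1 ≥ 3 gives C(11,3) = 165; x_2 ≥ 7 gives C(7,3) = 35; x_3 ≥ 4 gives C(10,3) = 120; x_4 ≥ 6 gives C(8,3) = 56. Together 376.
Add back pairs where two caps are both exceeded: 4 + 35 + 10 + 1 + 0 + 4 = 54.
By inclusion–exclusion the count is 364 − 376 + 54 = 42.

42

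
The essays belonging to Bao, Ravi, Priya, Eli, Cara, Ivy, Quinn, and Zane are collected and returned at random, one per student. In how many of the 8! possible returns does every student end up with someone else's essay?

14833

Let Aᵢ be the assignments in which student i gets their own essay. We want the size of the complement of A₁∪…∪A_8.
By inclusion–exclusion this is Σ_{j=0}^{8} (−1)^j C(8,j)·(8−j)!.
Computing: 40320 − 40320 + 20160 − 6720 + 1680 − 336 + 56 − 8 + 1 = 14833.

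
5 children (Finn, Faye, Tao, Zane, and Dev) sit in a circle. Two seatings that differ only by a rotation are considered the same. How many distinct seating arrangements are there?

Around a circle, 5 distinct people have 5!/5 = (4)! = 24 rotationally distinct seatings.

24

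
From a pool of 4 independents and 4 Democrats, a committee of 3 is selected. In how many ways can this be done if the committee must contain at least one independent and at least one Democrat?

With no constraint there are C(8,3) = 56 possible selections.
Selections missing a whole group: no independents → C(4,3) = 4; no Democrats → C(4,3) = 4.
Both groups omitted at once is impossible, so 56 − 8 = 48.

48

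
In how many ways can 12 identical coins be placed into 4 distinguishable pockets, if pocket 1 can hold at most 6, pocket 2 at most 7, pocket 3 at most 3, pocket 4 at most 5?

By stars and bars, unrestricted non-negative solutions to x_1+…+x_4 = 12 number C(12+3,3) = 455.
Subtract solutions that violate a single cap (substitute x_i' = x_i − (cap_i+1)): x_1 ≥ 7 gives C(8,3) = 56; x_2 ≥ 8 gives C(7,3) = 35; x_3 ≥ 4 gives C(11,3) = 165; x_4 ≥ 6 gives C(9,3) = 84. Together 340.
Add back pairs where two caps are both exceeded: 0 + 4 + 0 + 1 + 0 + 10 = 15.
By inclusion–exclusion the count is 455 − 340 + 15 = 130.

130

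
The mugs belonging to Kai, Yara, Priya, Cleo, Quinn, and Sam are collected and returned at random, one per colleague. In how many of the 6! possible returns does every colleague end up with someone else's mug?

265

Count assignments avoiding every fixed point. For any j of the 6 colleagues fixed to their own mug, the other 6−j can be arranged in (6−j)! ways.
By inclusion–exclusion this is Σ_{j=0}^{6} (−1)^j C(6,j)·(6−j)!.
Computing: 720 − 720 + 360 − 120 + 30 − 6 + 1 = 265.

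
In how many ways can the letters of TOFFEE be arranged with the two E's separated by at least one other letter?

There are 6!/(2!·2!) = 180 arrangements of TOFFEE in total.
If the two E's are adjacent, glue them into one block, leaving 5 items to arrange: (5)!/(2!) = 60 ways.
Subtracting, 180 − 60 = 120 arrangements keep the E's apart.

120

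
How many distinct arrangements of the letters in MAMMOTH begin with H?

Fix H in the first position and arrange the remaining 6 letters.
Those 6 letters have M appearing 3 times, giving (6)!/(3!) = 120.

120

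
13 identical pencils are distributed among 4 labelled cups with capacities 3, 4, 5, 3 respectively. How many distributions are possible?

10

Without the upper bounds there are C(16,3) = 560 ways to split 13 among 4 cups.
Subtract solutions that violate a single cap (substitute x_i' = x_i − (cap_i+1)): x_1 ≥ 4 gives C(12,3) = 220; x_2 ≥ 5 gives C(11,3) = 165; x_3 ≥ 6 gives C(10,3) = 120; x_4 ≥ 4 gives C(12,3) = 220. Together 725.
Add back pairs where two caps are both exceeded: 35 + 20 + 56 + 10 + 35 + 20 = 176.
Subtract triples: 0 + 1 + 0 + 0 = 1.
By inclusion–exclusion the count is 560 − 725 + 176 − 1 = 10.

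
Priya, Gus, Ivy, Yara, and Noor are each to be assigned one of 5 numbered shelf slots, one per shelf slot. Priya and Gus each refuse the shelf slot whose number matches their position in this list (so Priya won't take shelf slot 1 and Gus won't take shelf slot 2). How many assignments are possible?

78

Let Aᵢ (for i ∈ {1, 2}) be the placements that put person i in their forbidden shelf slot. Any j of these fix j positions, leaving (5−j)! ways to fill the rest, and there are C(2,j) ways to pick which j.
By inclusion–exclusion, the number of valid placements is Σ_{j=0}^{2} (−1)^j C(2,j)·(5−j)!.
Computing: 120 − 48 + 6 = 78.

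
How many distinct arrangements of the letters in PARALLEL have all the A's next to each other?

840

Treat the 2 copies of A as a single block. The multiset to arrange is then {AA, E, L, L, L, P, R}, 7 items in all.
That gives (7)!/(3!) = 840 arrangements.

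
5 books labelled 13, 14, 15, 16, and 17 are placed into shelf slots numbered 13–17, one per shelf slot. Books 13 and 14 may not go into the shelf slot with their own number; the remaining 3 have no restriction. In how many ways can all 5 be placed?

78

Let Aᵢ (for i ∈ {13, 14}) be the placements that put book i in its forbidden shelf slot. Any j of these fix j positions, leaving (5−j)! ways to fill the rest, and there are C(2,j) ways to pick which j.
By inclusion–exclusion, the number of valid placements is Σ_{j=0}^{2} (−1)^j C(2,j)·(5−j)!.
Computing: 120 − 48 + 6 = 78.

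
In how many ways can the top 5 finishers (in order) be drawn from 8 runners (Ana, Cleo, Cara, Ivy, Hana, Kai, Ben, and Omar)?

6720

This is an ordered selection of 5 from 8: P(8,5).
That gives 8 × 7 × 6 × 5 × 4 = 6720.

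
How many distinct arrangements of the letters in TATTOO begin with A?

10

Fix A in the first position and arrange the remaining 5 letters.
Those 5 letters have O appearing twice and T appearing 3 times, giving (5)!/(3!·2!) = 10.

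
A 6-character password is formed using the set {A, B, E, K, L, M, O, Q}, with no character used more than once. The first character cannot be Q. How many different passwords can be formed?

The first character has 8−1 = 7 choices (anything except Q).
The remaining 5 characters are filled from the other 7 symbols without repetition: 7 × 6 × 5 × 4 × 3 = 2520.
Total: 7 × 2520 = 17640.

17640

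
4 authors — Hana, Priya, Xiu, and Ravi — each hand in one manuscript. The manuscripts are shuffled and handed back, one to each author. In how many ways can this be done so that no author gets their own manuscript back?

This is the derangement count D_4: permutations of 4 items with no fixed point.
By inclusion–exclusion this is Σ_{j=0}^{4} (−1)^j C(4,j)·(4−j)!.
Computing: 24 − 24 + 12 − 4 + 1 = 9.

9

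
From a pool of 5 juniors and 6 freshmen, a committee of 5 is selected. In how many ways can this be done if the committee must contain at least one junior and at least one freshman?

Total 5-person selections from all 11: C(11,5) = 462.
Subtract selections that omit an entire group: no juniors → C(6,5) = 6; no freshmen → C(5,5) = 1.
Both groups omitted at once is impossible, so 462 − 7 = 455.

455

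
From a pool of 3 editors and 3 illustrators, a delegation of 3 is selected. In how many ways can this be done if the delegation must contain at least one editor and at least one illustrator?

With no constraint there are C(6,3) = 20 possible selections.
Selections missing a whole group: no editors → C(3,3) = 1; no illustrators → C(3,3) = 1.
Both groups omitted at once is impossible, so 20 − 2 = 18.

18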